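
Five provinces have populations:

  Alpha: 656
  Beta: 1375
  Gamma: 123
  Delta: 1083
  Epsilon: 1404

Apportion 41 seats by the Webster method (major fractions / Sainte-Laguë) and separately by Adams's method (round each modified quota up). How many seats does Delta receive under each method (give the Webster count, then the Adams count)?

Webster: Alpha 6, Beta 12, Gamma 1, Delta 10, Epsilon 12.
Adams: Alpha 6, Beta 12, Gamma 2, Delta 9, Epsilon 12.
Delta gets 10 under Webster and 9 under Adams.

10 and 9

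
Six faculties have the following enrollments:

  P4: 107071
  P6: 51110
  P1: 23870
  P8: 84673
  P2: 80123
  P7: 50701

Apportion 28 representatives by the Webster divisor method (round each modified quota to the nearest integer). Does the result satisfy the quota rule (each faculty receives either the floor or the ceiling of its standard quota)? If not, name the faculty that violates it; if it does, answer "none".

none

Standard quotas: P4 7.541, P6 3.600, P1 1.681, P8 5.964, P2 5.643, P7 3.571.
Webster allocation: P4 7, P6 4, P1 2, P8 6, P2 6, P7 3.
Every allocation lies between the lower and upper quota.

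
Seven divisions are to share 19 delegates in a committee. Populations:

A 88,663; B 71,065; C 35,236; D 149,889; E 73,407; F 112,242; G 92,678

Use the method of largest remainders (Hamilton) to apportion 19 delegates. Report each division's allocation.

A 3, B 2, C 1, D 5, E 2, F 3, G 3

Standard divisor: 623180 ÷ 19 ≈ 32798.947.
Standard quotas: A 2.7032, B 2.1667, C 1.0743, D 4.5699, E 2.2381, F 3.4221, G 2.8256.
Lower quotas: A 2, B 2, C 1, D 4, E 2, F 3, G 2 (sum 16, leaving 3 seats).
Remainders in descending order: G 0.8256, A 0.7032, D 0.5699, F 0.4221, E 0.2381, B 0.1667, C 0.0743.
The surplus seats go to G, A, D.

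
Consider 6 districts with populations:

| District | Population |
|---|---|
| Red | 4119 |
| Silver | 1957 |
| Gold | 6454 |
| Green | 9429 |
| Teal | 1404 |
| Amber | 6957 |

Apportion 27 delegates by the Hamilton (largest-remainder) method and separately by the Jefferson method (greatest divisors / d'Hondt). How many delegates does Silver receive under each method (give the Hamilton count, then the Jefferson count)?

Hamilton: Red 4, Silver 2, Gold 6, Green 8, Teal 1, Amber 6.
Jefferson: Red 4, Silver 1, Gold 6, Green 9, Teal 1, Amber 6.
Silver gets 2 under Hamilton and 1 under Jefferson.

2 and 1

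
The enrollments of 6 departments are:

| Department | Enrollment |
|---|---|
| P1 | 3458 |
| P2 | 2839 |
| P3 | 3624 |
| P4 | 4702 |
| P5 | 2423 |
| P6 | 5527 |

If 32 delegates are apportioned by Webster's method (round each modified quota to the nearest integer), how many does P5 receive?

Standard divisor 22573/32 ≈ 705.406; standard quotas: P1 4.902, P2 4.025, P3 5.137, P4 6.666, P5 3.435, P6 7.835.
Rounding to the nearest integer gives P1 5, P2 4, P3 5, P4 7, P5 3, P6 8 — total 32, matching the house size, so no adjustment is needed.
P5 receives 3.

3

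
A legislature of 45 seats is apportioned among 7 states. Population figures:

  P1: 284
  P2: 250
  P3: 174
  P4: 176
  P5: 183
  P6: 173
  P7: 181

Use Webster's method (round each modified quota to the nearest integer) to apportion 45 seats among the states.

Standard divisor 1421/45 ≈ 31.578; standard quotas: P1 8.994, P2 7.917, P3 5.510, P4 5.574, P5 5.795, P6 5.479, P7 5.732.
Rounding to the nearest integer gives 9, 8, 6, 6, 6, 5, 6 = 46 seats, so the divisor must be adjusted.
With modified divisor 31.8: modified quotas P1 8.931, P2 7.862, P3 5.472, P4 5.535, P5 5.755, P6 5.440, P7 5.692.
Rounding to the nearest integer: P1 9, P2 8, P3 5, P4 6, P5 6, P6 5, P7 6 (total 45).

P1: 9; P2: 8; P3: 5; P4: 6; P5: 6; P6: 5; P7: 6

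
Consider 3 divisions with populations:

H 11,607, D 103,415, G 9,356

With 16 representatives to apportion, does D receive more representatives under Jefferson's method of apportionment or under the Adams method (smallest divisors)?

Jefferson: H 1, D 14, G 1.
Adams: H 2, D 12, G 2.
D gets 14 under Jefferson and 12 under Adams.

Jefferson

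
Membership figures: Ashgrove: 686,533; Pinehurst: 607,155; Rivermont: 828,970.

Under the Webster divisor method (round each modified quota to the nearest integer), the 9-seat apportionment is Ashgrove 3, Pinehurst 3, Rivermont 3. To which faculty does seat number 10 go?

Priority for the next seat is population ÷ (current seats + 0.5).
Priorities: Ashgrove 196152.286, Pinehurst 173472.857, Rivermont 236848.571.
Highest priority: Rivermont.

Rivermont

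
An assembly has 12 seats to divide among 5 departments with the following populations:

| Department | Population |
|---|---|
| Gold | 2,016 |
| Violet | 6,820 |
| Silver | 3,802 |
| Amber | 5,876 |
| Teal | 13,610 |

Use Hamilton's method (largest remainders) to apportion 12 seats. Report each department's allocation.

The standard divisor is 32124/12 = 2677.
Standard quotas: Gold 0.7531, Violet 2.5476, Silver 1.4202, Amber 2.1950, Teal 5.0840.
Lower quotas: Gold 0, Violet 2, Silver 1, Amber 2, Teal 5 (sum 10, leaving 2 seats).
Remainders in descending order: Gold 0.7531, Violet 0.5476, Silver 0.4202, Amber 0.1950, Teal 0.0840.
The surplus seats go to Gold, Violet.

Gold 1; Violet 3; Silver 1; Amber 2; Teal 5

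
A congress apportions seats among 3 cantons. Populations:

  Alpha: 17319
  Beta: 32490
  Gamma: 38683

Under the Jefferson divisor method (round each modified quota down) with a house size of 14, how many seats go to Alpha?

3

Standard divisor 88492/14 ≈ 6320.857; standard quotas: Alpha 2.740, Beta 5.140, Gamma 6.120.
Rounding down gives 2, 5, 6 = 13 seats, so the divisor must be adjusted.
With modified divisor 5600: modified quotas Alpha 3.093, Beta 5.802, Gamma 6.908.
Rounding down: Alpha 3, Beta 5, Gamma 6 (total 14).
Alpha receives 3.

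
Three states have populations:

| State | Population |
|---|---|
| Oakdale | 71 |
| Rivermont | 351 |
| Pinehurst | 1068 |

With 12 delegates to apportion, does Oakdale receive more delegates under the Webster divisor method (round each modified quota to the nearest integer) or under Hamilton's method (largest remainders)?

Webster

Webster: Oakdale 1, Rivermont 3, Pinehurst 8.
Hamilton: Oakdale 0, Rivermont 3, Pinehurst 9.
Oakdale gets 1 under Webster and 0 under Hamilton.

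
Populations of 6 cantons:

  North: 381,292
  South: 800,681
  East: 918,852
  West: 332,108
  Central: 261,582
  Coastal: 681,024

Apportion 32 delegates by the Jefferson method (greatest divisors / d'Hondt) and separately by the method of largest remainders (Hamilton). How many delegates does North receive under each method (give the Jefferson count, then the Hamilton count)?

3 and 4

Jefferson: North 3, South 8, East 9, West 3, Central 2, Coastal 7.
Hamilton: North 4, South 8, East 9, West 3, Central 2, Coastal 6.
North gets 3 under Jefferson and 4 under Hamilton.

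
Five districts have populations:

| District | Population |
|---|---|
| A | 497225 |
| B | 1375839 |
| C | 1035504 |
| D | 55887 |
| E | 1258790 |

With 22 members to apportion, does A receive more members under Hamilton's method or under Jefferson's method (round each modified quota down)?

Hamilton: A 3, B 7, C 5, D 0, E 7.
Jefferson: A 2, B 7, C 6, D 0, E 7.
A gets 3 under Hamilton and 2 under Jefferson.

Hamilton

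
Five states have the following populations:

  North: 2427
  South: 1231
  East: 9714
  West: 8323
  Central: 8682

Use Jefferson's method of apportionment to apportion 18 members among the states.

Standard divisor 30377/18 ≈ 1687.611; standard quotas: North 1.438, South 0.729, East 5.756, West 4.932, Central 5.145.
Rounding down gives 1, 0, 5, 4, 5 = 15 seats, so the divisor must be adjusted.
With modified divisor 1400: modified quotas North 1.734, South 0.879, East 6.939, West 5.945, Central 6.201.
Rounding down: North 1, South 0, East 6, West 5, Central 6 (total 18).

North 1; South 0; East 6; West 5; Central 6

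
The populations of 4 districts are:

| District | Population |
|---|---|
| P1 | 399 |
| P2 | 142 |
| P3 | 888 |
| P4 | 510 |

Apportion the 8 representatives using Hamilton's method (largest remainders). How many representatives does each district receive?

P1 2; P2 0; P3 4; P4 2

Standard divisor: 1939 ÷ 8 ≈ 242.375.
Standard quotas: P1 1.646, P2 0.586, P3 3.664, P4 2.104.
Lower quotas: P1 1, P2 0, P3 3, P4 2 (sum 6, leaving 2 seats).
Remainders in descending order: P3 0.664, P1 0.646, P2 0.586, P4 0.104.
Largest remainders: P3, P1 receive the extra seats.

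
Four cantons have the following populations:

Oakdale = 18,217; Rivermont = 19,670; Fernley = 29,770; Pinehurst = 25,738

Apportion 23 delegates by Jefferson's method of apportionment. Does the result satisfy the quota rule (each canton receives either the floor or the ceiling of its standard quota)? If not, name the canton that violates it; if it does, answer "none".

Standard quotas: Oakdale 4.486, Rivermont 4.844, Fernley 7.331, Pinehurst 6.338.
Jefferson allocation: Oakdale 4, Rivermont 5, Fernley 8, Pinehurst 6.
Every allocation lies between the lower and upper quota.

none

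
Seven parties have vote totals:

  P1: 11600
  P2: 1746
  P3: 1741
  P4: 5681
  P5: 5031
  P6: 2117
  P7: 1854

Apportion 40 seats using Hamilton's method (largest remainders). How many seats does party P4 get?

Total 29770; standard divisor 29770/40 ≈ 744.25.
Standard quotas: P1 15.5862, P2 2.3460, P3 2.3393, P4 7.6332, P5 6.7598, P6 2.8445, P7 2.4911.
Lower quotas: P1 15, P2 2, P3 2, P4 7, P5 6, P6 2, P7 2 (sum 36, leaving 4 seats).
Remainders in descending order: P6 0.8445, P5 0.7598, P4 0.6332, P1 0.5862, P7 0.4911, P2 0.3460, P3 0.3393.
The surplus seats go to P6, P5, P4, P1.
P4 receives 8.

8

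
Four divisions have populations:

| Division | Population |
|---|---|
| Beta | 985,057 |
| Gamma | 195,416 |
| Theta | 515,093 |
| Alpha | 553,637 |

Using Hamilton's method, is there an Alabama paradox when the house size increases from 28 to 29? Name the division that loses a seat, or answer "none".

At 28 seats: Beta 12, Gamma 3, Theta 6, Alpha 7.
At 29 seats: Beta 13, Gamma 2, Theta 7, Alpha 7.
Gamma drops from 3 to 2.

Gamma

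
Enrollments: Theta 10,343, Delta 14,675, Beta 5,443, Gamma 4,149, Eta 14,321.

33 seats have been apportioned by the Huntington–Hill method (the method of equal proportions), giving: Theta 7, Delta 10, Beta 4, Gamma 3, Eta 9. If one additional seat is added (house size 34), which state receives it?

Eta

Priority for the next seat is population ÷ (√(s·(s+1))).
Priorities: Theta 1382.142, Delta 1399.206, Beta 1217.092, Gamma 1197.713, Eta 1509.566.
Highest priority: Eta.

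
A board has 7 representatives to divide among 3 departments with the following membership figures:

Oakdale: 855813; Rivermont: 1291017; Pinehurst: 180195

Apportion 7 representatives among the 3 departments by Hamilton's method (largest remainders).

Oakdale 3, Rivermont 4, Pinehurst 0

The standard divisor is 2327025/7 ≈ 332432.143.
Standard quotas: Oakdale 2.5744, Rivermont 3.8836, Pinehurst 0.5421.
Lower quotas: Oakdale 2, Rivermont 3, Pinehurst 0 (sum 5, leaving 2 seats).
Remainders in descending order: Rivermont 0.8836, Oakdale 0.5744, Pinehurst 0.5421.
The surplus seats go to Rivermont, Oakdale.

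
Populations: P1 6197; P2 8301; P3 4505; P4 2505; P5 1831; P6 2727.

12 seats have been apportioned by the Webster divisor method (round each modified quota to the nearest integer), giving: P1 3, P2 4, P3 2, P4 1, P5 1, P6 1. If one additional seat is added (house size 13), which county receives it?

Priority for the next seat is population ÷ (current seats + 0.5).
Priorities: P1 1770.571, P2 1844.667, P3 1802.000, P4 1670.000, P5 1220.667, P6 1818.000.
Highest priority: P2.

P2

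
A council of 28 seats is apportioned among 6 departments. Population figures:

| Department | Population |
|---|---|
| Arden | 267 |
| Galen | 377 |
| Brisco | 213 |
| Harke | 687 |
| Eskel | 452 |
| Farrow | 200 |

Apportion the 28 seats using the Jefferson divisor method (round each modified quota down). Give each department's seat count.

Arden 3; Galen 5; Brisco 3; Harke 9; Eskel 6; Farrow 2

Standard divisor 2196/28 ≈ 78.429; standard quotas: Arden 3.404, Galen 4.807, Brisco 2.716, Harke 8.760, Eskel 5.763, Farrow 2.550.
Rounding down gives 3, 4, 2, 8, 5, 2 = 24 seats, so the divisor must be adjusted.
With modified divisor 70: modified quotas Arden 3.814, Galen 5.386, Brisco 3.043, Harke 9.814, Eskel 6.457, Farrow 2.857.
Rounding down: Arden 3, Galen 5, Brisco 3, Harke 9, Eskel 6, Farrow 2 (total 28).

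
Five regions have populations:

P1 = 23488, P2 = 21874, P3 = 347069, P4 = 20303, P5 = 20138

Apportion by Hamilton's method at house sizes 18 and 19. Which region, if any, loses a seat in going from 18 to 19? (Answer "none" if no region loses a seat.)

none

At 18 seats: P1 1, P2 1, P3 14, P4 1, P5 1.
At 19 seats: P1 1, P2 1, P3 15, P4 1, P5 1.
No region's allocation decreased.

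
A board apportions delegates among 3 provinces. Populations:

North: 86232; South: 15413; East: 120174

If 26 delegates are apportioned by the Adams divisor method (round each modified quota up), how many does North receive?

Standard divisor 221819/26 ≈ 8531.5; standard quotas: North 10.107, South 1.807, East 14.086.
Rounding up gives 11, 2, 15 = 28 seats, so the divisor must be adjusted.
With modified divisor 8900: modified quotas North 9.689, South 1.732, East 13.503.
Rounding up: North 10, South 2, East 14 (total 26).
North receives 10.

10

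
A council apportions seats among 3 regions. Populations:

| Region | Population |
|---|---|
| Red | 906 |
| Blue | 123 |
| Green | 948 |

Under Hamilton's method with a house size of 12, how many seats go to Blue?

The standard divisor is 1977/12 ≈ 164.75.
Standard quotas: Red 5.499, Blue 0.747, Green 5.754.
Lower quotas: Red 5, Blue 0, Green 5 (sum 10, leaving 2 seats).
Remainders in descending order: Green 0.754, Blue 0.747, Red 0.499.
The surplus seats go to Green, Blue.
Blue receives 1.

1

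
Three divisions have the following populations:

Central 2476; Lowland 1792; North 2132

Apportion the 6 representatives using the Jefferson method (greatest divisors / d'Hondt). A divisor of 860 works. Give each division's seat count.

With modified divisor 860: modified quotas Central 2.879, Lowland 2.084, North 2.479.
Rounding down: Central 2, Lowland 2, North 2 (total 6).

Central 2, Lowland 2, North 2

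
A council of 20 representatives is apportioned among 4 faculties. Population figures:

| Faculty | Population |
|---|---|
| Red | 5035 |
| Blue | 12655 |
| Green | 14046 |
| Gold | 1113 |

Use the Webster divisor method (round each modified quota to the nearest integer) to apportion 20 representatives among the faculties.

Standard divisor 32849/20 ≈ 1642.45; standard quotas: Red 3.066, Blue 7.705, Green 8.552, Gold 0.678.
Rounding to the nearest integer gives 3, 8, 9, 1 = 21 seats, so the divisor must be adjusted.
With modified divisor 1670: modified quotas Red 3.015, Blue 7.578, Green 8.411, Gold 0.666.
Rounding to the nearest integer: Red 3, Blue 8, Green 8, Gold 1 (total 20).

Red: 3, Blue: 8, Green: 8, Gold: 1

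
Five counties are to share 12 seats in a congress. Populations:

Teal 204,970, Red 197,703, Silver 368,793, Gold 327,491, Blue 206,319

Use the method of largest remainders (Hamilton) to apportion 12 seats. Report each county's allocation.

Standard divisor: 1305276 ÷ 12 = 108773.
Standard quotas: Teal 1.8844, Red 1.8176, Silver 3.3905, Gold 3.0108, Blue 1.8968.
Lower quotas: Teal 1, Red 1, Silver 3, Gold 3, Blue 1 (sum 9, leaving 3 seats).
Remainders in descending order: Blue 0.8968, Teal 0.8844, Red 0.8176, Silver 0.3905, Gold 0.0108.
The surplus seats go to Blue, Teal, Red.

Teal: 2, Red: 2, Silver: 3, Gold: 3, Blue: 2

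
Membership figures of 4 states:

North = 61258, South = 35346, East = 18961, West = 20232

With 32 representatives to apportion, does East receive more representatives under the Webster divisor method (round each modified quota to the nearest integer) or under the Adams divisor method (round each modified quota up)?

Webster: North 15, South 8, East 4, West 5.
Adams: North 14, South 8, East 5, West 5.
East gets 4 under Webster and 5 under Adams.

Adams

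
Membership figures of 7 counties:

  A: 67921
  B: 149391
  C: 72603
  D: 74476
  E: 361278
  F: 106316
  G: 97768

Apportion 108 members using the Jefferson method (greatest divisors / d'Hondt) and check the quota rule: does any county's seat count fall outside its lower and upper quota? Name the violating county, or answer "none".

E

Standard quotas: A 7.890, B 17.353, C 8.434, D 8.651, E 41.966, F 12.350, G 11.357.
Jefferson allocation: A 8, B 18, C 8, D 8, E 43, F 12, G 11.
E has quota 41.966 (lower 41, upper 42) but receives 43 — outside the quota interval.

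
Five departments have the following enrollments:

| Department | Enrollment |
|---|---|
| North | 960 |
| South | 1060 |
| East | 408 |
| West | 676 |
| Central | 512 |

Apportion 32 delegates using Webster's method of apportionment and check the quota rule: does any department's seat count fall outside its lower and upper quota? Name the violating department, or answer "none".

none

Standard quotas: North 8.496, South 9.381, East 3.611, West 5.982, Central 4.531.
Webster allocation: North 8, South 9, East 4, West 6, Central 5.
Every allocation lies between the lower and upper quota.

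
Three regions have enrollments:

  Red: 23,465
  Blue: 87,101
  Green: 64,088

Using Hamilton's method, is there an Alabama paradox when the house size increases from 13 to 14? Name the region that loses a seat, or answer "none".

none

At 13 seats: Red 2, Blue 6, Green 5.
At 14 seats: Red 2, Blue 7, Green 5.
No region's allocation decreased.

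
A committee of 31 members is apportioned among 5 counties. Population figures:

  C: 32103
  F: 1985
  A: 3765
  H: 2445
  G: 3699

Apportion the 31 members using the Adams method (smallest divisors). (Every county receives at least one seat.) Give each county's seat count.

Standard divisor 43997/31 ≈ 1419.258; standard quotas: C 22.620, F 1.399, A 2.653, H 1.723, G 2.606.
Rounding up gives 23, 2, 3, 2, 3 = 33 seats, so the divisor must be adjusted.
With modified divisor 1600: modified quotas C 20.064, F 1.241, A 2.353, H 1.528, G 2.312.
Rounding up: C 21, F 2, A 3, H 2, G 3 (total 31).

C 21, F 2, A 3, H 2, G 3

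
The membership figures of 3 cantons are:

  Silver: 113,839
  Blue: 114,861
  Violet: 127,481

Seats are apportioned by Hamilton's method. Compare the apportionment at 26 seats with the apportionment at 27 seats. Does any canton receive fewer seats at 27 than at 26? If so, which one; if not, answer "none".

none

At 26 seats: Silver 8, Blue 9, Violet 9.
At 27 seats: Silver 8, Blue 9, Violet 10.
No canton's allocation decreased.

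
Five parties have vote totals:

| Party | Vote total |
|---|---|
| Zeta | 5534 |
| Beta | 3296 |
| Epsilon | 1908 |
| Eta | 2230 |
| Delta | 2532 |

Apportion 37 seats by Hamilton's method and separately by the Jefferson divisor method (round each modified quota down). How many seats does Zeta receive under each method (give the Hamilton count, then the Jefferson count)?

13 and 14

Hamilton: Zeta 13, Beta 8, Epsilon 5, Eta 5, Delta 6.
Jefferson: Zeta 14, Beta 8, Epsilon 4, Eta 5, Delta 6.
Zeta gets 13 under Hamilton and 14 under Jefferson.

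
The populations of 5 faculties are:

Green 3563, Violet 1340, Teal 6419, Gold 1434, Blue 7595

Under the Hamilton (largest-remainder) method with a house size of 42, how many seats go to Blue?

Standard divisor: 20351 ÷ 42 ≈ 484.548.
Standard quotas: Green 7.3533, Violet 2.7655, Teal 13.2474, Gold 2.9595, Blue 15.6744.
Lower quotas: Green 7, Violet 2, Teal 13, Gold 2, Blue 15 (sum 39, leaving 3 seats).
Remainders in descending order: Gold 0.9595, Violet 0.7655, Blue 0.6744, Green 0.3533, Teal 0.2474.
The surplus seats go to Gold, Violet, Blue.
Blue receives 16.

16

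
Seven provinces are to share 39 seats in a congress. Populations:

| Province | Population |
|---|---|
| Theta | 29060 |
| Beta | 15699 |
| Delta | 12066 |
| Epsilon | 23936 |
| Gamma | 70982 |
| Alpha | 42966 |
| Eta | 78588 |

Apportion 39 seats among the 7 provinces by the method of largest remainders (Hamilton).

Theta 4, Beta 2, Delta 2, Epsilon 4, Gamma 10, Alpha 6, Eta 11

Total 273297; standard divisor 273297/39 ≈ 7007.615.
Standard quotas: Theta 4.1469, Beta 2.2403, Delta 1.7218, Epsilon 3.4157, Gamma 10.1293, Alpha 6.1313, Eta 11.2147.
Lower quotas: Theta 4, Beta 2, Delta 1, Epsilon 3, Gamma 10, Alpha 6, Eta 11 (sum 37, leaving 2 seats).
Remainders in descending order: Delta 0.7218, Epsilon 0.4157, Beta 0.2403, Eta 0.2147, Theta 0.1469, Alpha 0.1313, Gamma 0.1293.
The surplus seats go to Delta, Epsilon.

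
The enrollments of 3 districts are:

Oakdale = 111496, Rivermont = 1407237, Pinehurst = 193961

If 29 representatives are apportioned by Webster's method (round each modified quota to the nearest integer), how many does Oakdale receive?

Standard divisor 1712694/29 ≈ 59058.414; standard quotas: Oakdale 1.888, Rivermont 23.828, Pinehurst 3.284.
Rounding to the nearest integer gives Oakdale 2, Rivermont 24, Pinehurst 3 — total 29, matching the house size, so no adjustment is needed.
Oakdale receives 2.

2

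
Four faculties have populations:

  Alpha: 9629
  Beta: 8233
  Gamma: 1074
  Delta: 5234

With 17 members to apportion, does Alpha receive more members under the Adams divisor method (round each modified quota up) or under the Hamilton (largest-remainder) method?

Hamilton

Adams: Alpha 6, Beta 6, Gamma 1, Delta 4.
Hamilton: Alpha 7, Beta 6, Gamma 1, Delta 3.
Alpha gets 6 under Adams and 7 under Hamilton.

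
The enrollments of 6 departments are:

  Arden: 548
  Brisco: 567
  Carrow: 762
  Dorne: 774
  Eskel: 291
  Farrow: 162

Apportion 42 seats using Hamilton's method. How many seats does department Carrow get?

10

The standard divisor is 3104/42 ≈ 73.905.
Standard quotas: Arden 7.415, Brisco 7.672, Carrow 10.311, Dorne 10.473, Eskel 3.938, Farrow 2.192.
Lower quotas: Arden 7, Brisco 7, Carrow 10, Dorne 10, Eskel 3, Farrow 2 (sum 39, leaving 3 seats).
Remainders in descending order: Eskel 0.938, Brisco 0.672, Dorne 0.473, Arden 0.415, Carrow 0.311, Farrow 0.192.
Largest remainders: Eskel, Brisco, Dorne receive the extra seats.
Carrow receives 10.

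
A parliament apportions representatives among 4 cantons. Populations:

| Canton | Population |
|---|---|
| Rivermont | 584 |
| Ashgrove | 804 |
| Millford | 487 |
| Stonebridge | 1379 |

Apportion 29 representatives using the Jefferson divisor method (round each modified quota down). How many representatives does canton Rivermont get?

Standard divisor 3254/29 ≈ 112.207; standard quotas: Rivermont 5.205, Ashgrove 7.165, Millford 4.340, Stonebridge 12.290.
Rounding down gives 5, 7, 4, 12 = 28 seats, so the divisor must be adjusted.
With modified divisor 103: modified quotas Rivermont 5.670, Ashgrove 7.806, Millford 4.728, Stonebridge 13.388.
Rounding down: Rivermont 5, Ashgrove 7, Millford 4, Stonebridge 13 (total 29).
Rivermont receives 5.

5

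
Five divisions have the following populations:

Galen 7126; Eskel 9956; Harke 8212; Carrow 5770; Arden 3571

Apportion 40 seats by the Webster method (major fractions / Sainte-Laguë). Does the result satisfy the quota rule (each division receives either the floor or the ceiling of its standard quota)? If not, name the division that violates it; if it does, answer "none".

Standard quotas: Galen 8.230, Eskel 11.498, Harke 9.484, Carrow 6.664, Arden 4.124.
Webster allocation: Galen 8, Eskel 12, Harke 9, Carrow 7, Arden 4.
Every allocation lies between the lower and upper quota.

none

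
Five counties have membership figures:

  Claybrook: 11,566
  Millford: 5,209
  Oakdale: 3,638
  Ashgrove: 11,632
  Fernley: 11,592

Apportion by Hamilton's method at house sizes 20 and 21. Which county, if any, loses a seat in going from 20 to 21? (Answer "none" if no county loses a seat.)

At 20 seats: Claybrook 5, Millford 3, Oakdale 2, Ashgrove 5, Fernley 5.
At 21 seats: Claybrook 5, Millford 2, Oakdale 2, Ashgrove 6, Fernley 6.
Millford drops from 3 to 2.

Millford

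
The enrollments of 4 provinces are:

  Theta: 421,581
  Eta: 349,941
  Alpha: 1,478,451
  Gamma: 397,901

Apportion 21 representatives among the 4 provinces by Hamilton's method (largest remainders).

Theta 3, Eta 3, Alpha 12, Gamma 3

Total 2647874; standard divisor 2647874/21 ≈ 126089.238.
Standard quotas: Theta 3.3435, Eta 2.7753, Alpha 11.7254, Gamma 3.1557.
Lower quotas: Theta 3, Eta 2, Alpha 11, Gamma 3 (sum 19, leaving 2 seats).
Remainders in descending order: Eta 0.7753, Alpha 0.7254, Theta 0.3435, Gamma 0.1557.
The surplus seats go to Eta, Alpha.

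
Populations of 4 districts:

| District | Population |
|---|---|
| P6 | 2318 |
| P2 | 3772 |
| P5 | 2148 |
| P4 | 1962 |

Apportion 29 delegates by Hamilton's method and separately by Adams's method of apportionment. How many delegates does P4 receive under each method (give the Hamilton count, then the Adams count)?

5 and 6

Hamilton: P6 7, P2 11, P5 6, P4 5.
Adams: P6 7, P2 10, P5 6, P4 6.
P4 gets 5 under Hamilton and 6 under Adams.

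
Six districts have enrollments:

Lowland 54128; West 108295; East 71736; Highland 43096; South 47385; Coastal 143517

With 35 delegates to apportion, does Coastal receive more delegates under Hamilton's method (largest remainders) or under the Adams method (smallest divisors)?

Hamilton: Lowland 4, West 8, East 5, Highland 3, South 4, Coastal 11.
Adams: Lowland 4, West 8, East 5, Highland 4, South 4, Coastal 10.
Coastal gets 11 under Hamilton and 10 under Adams.

Hamilton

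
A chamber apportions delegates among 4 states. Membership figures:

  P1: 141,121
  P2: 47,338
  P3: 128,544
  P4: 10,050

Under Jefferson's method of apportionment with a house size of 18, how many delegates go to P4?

Standard divisor 327053/18 ≈ 18169.611; standard quotas: P1 7.767, P2 2.605, P3 7.075, P4 0.553.
Rounding down gives 7, 2, 7, 0 = 16 seats, so the divisor must be adjusted.
With modified divisor 15900: modified quotas P1 8.876, P2 2.977, P3 8.085, P4 0.632.
Rounding down: P1 8, P2 2, P3 8, P4 0 (total 18).
P4 receives 0.

0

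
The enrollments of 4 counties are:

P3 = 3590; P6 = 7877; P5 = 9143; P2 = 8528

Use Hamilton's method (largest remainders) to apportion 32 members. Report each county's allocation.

Standard divisor: 29138 ÷ 32 ≈ 910.562.
Standard quotas: P3 3.9426, P6 8.6507, P5 10.0410, P2 9.3656.
Lower quotas: P3 3, P6 8, P5 10, P2 9 (sum 30, leaving 2 seats).
Remainders in descending order: P3 0.9426, P6 0.6507, P2 0.3656, P5 0.0410.
Largest remainders: P3, P6 receive the extra seats.

P3: 4, P6: 9, P5: 10, P2: 9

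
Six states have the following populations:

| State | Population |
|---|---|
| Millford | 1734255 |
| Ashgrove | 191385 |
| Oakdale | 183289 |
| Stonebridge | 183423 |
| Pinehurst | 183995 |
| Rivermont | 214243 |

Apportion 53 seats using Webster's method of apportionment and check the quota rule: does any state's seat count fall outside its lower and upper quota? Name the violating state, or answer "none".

Millford

Standard quotas: Millford 34.162, Ashgrove 3.770, Oakdale 3.610, Stonebridge 3.613, Pinehurst 3.624, Rivermont 4.220.
Webster allocation: Millford 33, Ashgrove 4, Oakdale 4, Stonebridge 4, Pinehurst 4, Rivermont 4.
Millford has quota 34.162 (lower 34, upper 35) but receives 33 — outside the quota interval.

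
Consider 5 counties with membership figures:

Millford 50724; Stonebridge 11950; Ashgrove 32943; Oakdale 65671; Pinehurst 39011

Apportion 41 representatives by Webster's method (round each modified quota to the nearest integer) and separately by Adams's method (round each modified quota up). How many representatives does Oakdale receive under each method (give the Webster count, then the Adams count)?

Webster: Millford 10, Stonebridge 2, Ashgrove 7, Oakdale 14, Pinehurst 8.
Adams: Millford 10, Stonebridge 3, Ashgrove 7, Oakdale 13, Pinehurst 8.
Oakdale gets 14 under Webster and 13 under Adams.

14 and 13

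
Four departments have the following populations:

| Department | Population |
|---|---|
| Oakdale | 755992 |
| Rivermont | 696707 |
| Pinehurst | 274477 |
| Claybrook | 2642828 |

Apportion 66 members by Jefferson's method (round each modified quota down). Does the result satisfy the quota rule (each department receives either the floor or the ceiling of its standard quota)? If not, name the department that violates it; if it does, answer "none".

Standard quotas: Oakdale 11.418, Rivermont 10.522, Pinehurst 4.145, Claybrook 39.915.
Jefferson allocation: Oakdale 11, Rivermont 10, Pinehurst 4, Claybrook 41.
Claybrook has quota 39.915 (lower 39, upper 40) but receives 41 — outside the quota interval.

Claybrook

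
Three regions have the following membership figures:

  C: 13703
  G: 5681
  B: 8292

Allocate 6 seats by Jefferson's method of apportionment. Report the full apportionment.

Standard divisor 27676/6 ≈ 4612.667; standard quotas: C 2.971, G 1.232, B 1.798.
Rounding down gives 2, 1, 1 = 4 seats, so the divisor must be adjusted.
With modified divisor 3800: modified quotas C 3.606, G 1.495, B 2.182.
Rounding down: C 3, G 1, B 2 (total 6).

C: 3, G: 1, B: 2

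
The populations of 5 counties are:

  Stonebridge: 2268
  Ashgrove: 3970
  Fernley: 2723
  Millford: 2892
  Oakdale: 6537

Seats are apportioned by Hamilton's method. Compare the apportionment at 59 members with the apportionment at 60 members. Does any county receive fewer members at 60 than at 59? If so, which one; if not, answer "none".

none

At 59 seats: Stonebridge 7, Ashgrove 13, Fernley 9, Millford 9, Oakdale 21.
At 60 seats: Stonebridge 7, Ashgrove 13, Fernley 9, Millford 10, Oakdale 21.
No county's allocation decreased.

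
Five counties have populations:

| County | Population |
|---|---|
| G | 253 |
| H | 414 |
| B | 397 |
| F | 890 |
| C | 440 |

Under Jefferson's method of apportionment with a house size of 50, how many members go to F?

19

Standard divisor 2394/50 ≈ 47.88; standard quotas: G 5.284, H 8.647, B 8.292, F 18.588, C 9.190.
Rounding down gives 5, 8, 8, 18, 9 = 48 seats, so the divisor must be adjusted.
With modified divisor 45: modified quotas G 5.622, H 9.200, B 8.822, F 19.778, C 9.778.
Rounding down: G 5, H 9, B 8, F 19, C 9 (total 50).
F receives 19.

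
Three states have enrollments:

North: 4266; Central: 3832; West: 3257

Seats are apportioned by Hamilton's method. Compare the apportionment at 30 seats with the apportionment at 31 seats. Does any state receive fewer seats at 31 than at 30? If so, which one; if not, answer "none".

none

At 30 seats: North 11, Central 10, West 9.
At 31 seats: North 12, Central 10, West 9.
No state's allocation decreased.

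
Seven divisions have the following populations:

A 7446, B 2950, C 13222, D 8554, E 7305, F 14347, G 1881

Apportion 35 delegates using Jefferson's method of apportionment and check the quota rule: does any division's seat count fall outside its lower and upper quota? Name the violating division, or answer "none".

none

Standard quotas: A 4.678, B 1.854, C 8.308, D 5.375, E 4.590, F 9.014, G 1.182.
Jefferson allocation: A 5, B 2, C 9, D 5, E 4, F 9, G 1.
Every allocation lies between the lower and upper quota.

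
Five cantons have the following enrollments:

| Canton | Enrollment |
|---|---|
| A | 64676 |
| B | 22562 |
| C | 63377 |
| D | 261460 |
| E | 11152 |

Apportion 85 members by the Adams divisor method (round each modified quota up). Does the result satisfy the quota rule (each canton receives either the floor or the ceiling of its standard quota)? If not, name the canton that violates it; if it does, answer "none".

Standard quotas: A 12.989, B 4.531, C 12.729, D 52.511, E 2.240.
Adams allocation: A 13, B 5, C 13, D 51, E 3.
D has quota 52.511 (lower 52, upper 53) but receives 51 — outside the quota interval.

D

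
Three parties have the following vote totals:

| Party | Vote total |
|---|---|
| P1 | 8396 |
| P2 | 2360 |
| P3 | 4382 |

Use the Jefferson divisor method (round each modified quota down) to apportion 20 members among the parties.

Standard divisor 15138/20 ≈ 756.9; standard quotas: P1 11.093, P2 3.118, P3 5.789.
Rounding down gives 11, 3, 5 = 19 seats, so the divisor must be adjusted.
With modified divisor 720: modified quotas P1 11.661, P2 3.278, P3 6.086.
Rounding down: P1 11, P2 3, P3 6 (total 20).

P1 11; P2 3; P3 6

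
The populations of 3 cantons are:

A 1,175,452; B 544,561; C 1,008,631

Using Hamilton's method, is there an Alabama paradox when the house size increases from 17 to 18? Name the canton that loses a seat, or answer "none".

At 17 seats: A 7, B 4, C 6.
At 18 seats: A 8, B 3, C 7.
B drops from 4 to 3.

B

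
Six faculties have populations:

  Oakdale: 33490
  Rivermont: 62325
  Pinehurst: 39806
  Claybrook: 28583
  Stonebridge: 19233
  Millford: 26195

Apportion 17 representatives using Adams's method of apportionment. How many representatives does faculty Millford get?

2

Standard divisor 209632/17 ≈ 12331.294; standard quotas: Oakdale 2.716, Rivermont 5.054, Pinehurst 3.228, Claybrook 2.318, Stonebridge 1.560, Millford 2.124.
Rounding up gives 3, 6, 4, 3, 2, 3 = 21 seats, so the divisor must be adjusted.
With modified divisor 14900: modified quotas Oakdale 2.248, Rivermont 4.183, Pinehurst 2.672, Claybrook 1.918, Stonebridge 1.291, Millford 1.758.
Rounding up: Oakdale 3, Rivermont 5, Pinehurst 3, Claybrook 2, Stonebridge 2, Millford 2 (total 17).
Millford receives 2.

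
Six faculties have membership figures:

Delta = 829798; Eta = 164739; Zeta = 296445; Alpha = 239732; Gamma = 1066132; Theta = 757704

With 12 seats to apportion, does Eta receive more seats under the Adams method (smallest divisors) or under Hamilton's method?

Adams

Adams: Delta 3, Eta 1, Zeta 1, Alpha 1, Gamma 3, Theta 3.
Hamilton: Delta 3, Eta 0, Zeta 1, Alpha 1, Gamma 4, Theta 3.
Eta gets 1 under Adams and 0 under Hamilton.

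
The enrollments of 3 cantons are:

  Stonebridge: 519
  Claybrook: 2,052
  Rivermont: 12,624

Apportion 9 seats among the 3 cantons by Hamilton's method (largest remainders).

The standard divisor is 15195/9 ≈ 1688.333.
Standard quotas: Stonebridge 0.3074, Claybrook 1.2154, Rivermont 7.4772.
Lower quotas: Stonebridge 0, Claybrook 1, Rivermont 7 (sum 8, leaving 1 seat).
Remainders in descending order: Rivermont 0.4772, Stonebridge 0.3074, Claybrook 0.2154.
Largest remainder: Rivermont receives the extra seat.

Stonebridge=0, Claybrook=1, Rivermont=8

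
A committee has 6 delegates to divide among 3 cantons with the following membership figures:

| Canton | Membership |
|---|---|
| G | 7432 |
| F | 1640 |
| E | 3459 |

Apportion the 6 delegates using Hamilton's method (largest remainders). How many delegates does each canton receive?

G=3, F=1, E=2

The standard divisor is 12531/6 ≈ 2088.5.
Standard quotas: G 3.5585, F 0.7853, E 1.6562.
Lower quotas: G 3, F 0, E 1 (sum 4, leaving 2 seats).
Remainders in descending order: F 0.7853, E 0.6562, G 0.5585.
Largest remainders: F, E receive the extra seats.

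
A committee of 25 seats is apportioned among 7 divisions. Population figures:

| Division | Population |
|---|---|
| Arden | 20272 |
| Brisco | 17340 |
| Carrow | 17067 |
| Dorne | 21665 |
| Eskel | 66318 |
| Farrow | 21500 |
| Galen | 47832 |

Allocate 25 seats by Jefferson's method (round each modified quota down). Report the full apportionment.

Standard divisor 211994/25 ≈ 8479.76; standard quotas: Arden 2.391, Brisco 2.045, Carrow 2.013, Dorne 2.555, Eskel 7.821, Farrow 2.535, Galen 5.641.
Rounding down gives 2, 2, 2, 2, 7, 2, 5 = 22 seats, so the divisor must be adjusted.
With modified divisor 7300: modified quotas Arden 2.777, Brisco 2.375, Carrow 2.338, Dorne 2.968, Eskel 9.085, Farrow 2.945, Galen 6.552.
Rounding down: Arden 2, Brisco 2, Carrow 2, Dorne 2, Eskel 9, Farrow 2, Galen 6 (total 25).

Arden 2, Brisco 2, Carrow 2, Dorne 2, Eskel 9, Farrow 2, Galen 6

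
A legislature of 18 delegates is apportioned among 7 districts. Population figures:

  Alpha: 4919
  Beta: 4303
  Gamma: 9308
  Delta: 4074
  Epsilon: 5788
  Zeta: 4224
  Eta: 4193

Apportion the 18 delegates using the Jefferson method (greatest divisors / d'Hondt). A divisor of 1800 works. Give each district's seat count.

With modified divisor 1800: modified quotas Alpha 2.733, Beta 2.391, Gamma 5.171, Delta 2.263, Epsilon 3.216, Zeta 2.347, Eta 2.329.
Rounding down: Alpha 2, Beta 2, Gamma 5, Delta 2, Epsilon 3, Zeta 2, Eta 2 (total 18).

Alpha 2; Beta 2; Gamma 5; Delta 2; Epsilon 3; Zeta 2; Eta 2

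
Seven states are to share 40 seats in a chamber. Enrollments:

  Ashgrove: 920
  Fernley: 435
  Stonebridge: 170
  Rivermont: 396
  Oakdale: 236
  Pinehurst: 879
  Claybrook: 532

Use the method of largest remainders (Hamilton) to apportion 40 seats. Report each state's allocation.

Standard divisor: 3568 ÷ 40 ≈ 89.2.
Standard quotas: Ashgrove 10.314, Fernley 4.877, Stonebridge 1.906, Rivermont 4.439, Oakdale 2.646, Pinehurst 9.854, Claybrook 5.964.
Lower quotas: Ashgrove 10, Fernley 4, Stonebridge 1, Rivermont 4, Oakdale 2, Pinehurst 9, Claybrook 5 (sum 35, leaving 5 seats).
Remainders in descending order: Claybrook 0.964, Stonebridge 0.906, Fernley 0.877, Pinehurst 0.854, Oakdale 0.646, Rivermont 0.439, Ashgrove 0.314.
The surplus seats go to Claybrook, Stonebridge, Fernley, Pinehurst, Oakdale.

Ashgrove: 10; Fernley: 5; Stonebridge: 2; Rivermont: 4; Oakdale: 3; Pinehurst: 10; Claybrook: 6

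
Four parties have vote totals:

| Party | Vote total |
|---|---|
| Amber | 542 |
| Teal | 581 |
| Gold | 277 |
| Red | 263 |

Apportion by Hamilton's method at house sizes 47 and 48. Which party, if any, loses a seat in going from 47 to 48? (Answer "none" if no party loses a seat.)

At 47 seats: Amber 15, Teal 16, Gold 8, Red 8.
At 48 seats: Amber 16, Teal 17, Gold 8, Red 7.
Red drops from 8 to 7.

Red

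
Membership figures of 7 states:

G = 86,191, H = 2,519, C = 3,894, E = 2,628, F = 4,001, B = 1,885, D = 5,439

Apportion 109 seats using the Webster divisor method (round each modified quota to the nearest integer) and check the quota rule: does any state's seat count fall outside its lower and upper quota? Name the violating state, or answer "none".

Standard quotas: G 88.167, H 2.577, C 3.983, E 2.688, F 4.093, B 1.928, D 5.564.
Webster allocation: G 87, H 3, C 4, E 3, F 4, B 2, D 6.
G has quota 88.167 (lower 88, upper 89) but receives 87 — outside the quota interval.

G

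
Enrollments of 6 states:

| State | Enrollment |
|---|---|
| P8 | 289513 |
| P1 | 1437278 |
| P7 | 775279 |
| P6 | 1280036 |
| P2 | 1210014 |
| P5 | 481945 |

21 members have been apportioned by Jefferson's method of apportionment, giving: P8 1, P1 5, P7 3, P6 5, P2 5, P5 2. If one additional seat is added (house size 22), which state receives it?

P1

Priority for the next seat is population ÷ (current seats + 1).
Priorities: P8 144756.500, P1 239546.333, P7 193819.750, P6 213339.333, P2 201669.000, P5 160648.333.
Highest priority: P1.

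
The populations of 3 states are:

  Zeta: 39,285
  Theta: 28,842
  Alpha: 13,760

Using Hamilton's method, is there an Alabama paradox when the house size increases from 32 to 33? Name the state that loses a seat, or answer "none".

At 32 seats: Zeta 15, Theta 11, Alpha 6.
At 33 seats: Zeta 16, Theta 12, Alpha 5.
Alpha drops from 6 to 5.

Alpha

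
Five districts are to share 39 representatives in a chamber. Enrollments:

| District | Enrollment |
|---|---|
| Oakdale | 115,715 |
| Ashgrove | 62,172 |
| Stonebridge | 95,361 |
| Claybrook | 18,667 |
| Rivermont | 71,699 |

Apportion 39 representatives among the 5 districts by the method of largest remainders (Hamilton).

The standard divisor is 363614/39 ≈ 9323.436.
Standard quotas: Oakdale 12.4112, Ashgrove 6.6684, Stonebridge 10.2281, Claybrook 2.0022, Rivermont 7.6902.
Lower quotas: Oakdale 12, Ashgrove 6, Stonebridge 10, Claybrook 2, Rivermont 7 (sum 37, leaving 2 seats).
Remainders in descending order: Rivermont 0.6902, Ashgrove 0.6684, Oakdale 0.4112, Stonebridge 0.2281, Claybrook 0.0022.
Largest remainders: Rivermont, Ashgrove receive the extra seats.

Oakdale: 12, Ashgrove: 7, Stonebridge: 10, Claybrook: 2, Rivermont: 8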